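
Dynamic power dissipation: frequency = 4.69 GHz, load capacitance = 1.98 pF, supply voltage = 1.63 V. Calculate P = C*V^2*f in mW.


Step 1: V^2 = 1.63^2 = 2.6569 V^2
Step 2: P = C*V^2*f = 1.98e-12 F * 2.6569 * 4.69e9 Hz
Step 3: P = 2.467250478e-02 W
Step 4: P = 24.673 mW

24.673


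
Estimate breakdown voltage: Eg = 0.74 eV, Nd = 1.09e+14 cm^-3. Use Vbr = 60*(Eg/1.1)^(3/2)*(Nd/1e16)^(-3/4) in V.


Step 1: Eg/1.1 = 0.74/1.1 = 0.672727
Step 2: (Eg/1.1)^1.5 = 0.672727^1.5 = 0.551770
Step 3: (Nd/1e16)^(-0.75) = (0.0109)^(-0.75) = 29.643544
Step 4: Vbr = 60 * 0.551770 * 29.643544 = 981.4 V

981.4


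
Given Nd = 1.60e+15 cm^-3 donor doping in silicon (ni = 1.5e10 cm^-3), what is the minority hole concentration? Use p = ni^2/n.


Step 1: Since Nd >> ni, n ≈ Nd = 1.60e+15 cm^-3
Step 2: p = ni^2 / n = (1.5e10)^2 / 1.60e+15
Step 3: p = 2.25e20 / 1.60e+15 = 1.41e+05 cm^-3

1.41e+05


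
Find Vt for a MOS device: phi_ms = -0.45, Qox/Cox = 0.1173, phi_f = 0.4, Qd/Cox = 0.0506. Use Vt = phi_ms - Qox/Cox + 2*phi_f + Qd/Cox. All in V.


Step 1: Vt = phi_ms - Qox/Cox + 2*phi_f + Qd/Cox
Step 2: Vt = -0.45 - 0.1173 + 2*0.4 + 0.0506
Step 3: Vt = -0.45 - 0.1173 + 0.8 + 0.0506
Step 4: Vt = 0.2833 V

0.2833


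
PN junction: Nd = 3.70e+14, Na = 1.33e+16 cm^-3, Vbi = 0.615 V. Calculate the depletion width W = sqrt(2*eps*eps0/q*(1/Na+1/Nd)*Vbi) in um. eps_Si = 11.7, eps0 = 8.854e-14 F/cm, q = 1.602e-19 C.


Step 1: 1/Na + 1/Nd = 1/1.33e+16 + 1/3.70e+14 = 2.77789e-15
Step 2: 2*eps*eps0/q = 2*11.7*8.854e-14/1.602e-19 = 1.293281e+07
Step 3: W^2 = 1.293281e+07 * 2.77789e-15 * 0.615 = 2.20944e-08
Step 4: W = sqrt(2.20944e-08) = 1.486e-04 cm = 1.486 um

1.486


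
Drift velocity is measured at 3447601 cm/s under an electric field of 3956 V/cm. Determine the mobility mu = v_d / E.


Step 1: mu = v_d / E
Step 2: mu = 3447601 / 3956
Step 3: mu = 871.49 cm^2/(V*s)

871.49


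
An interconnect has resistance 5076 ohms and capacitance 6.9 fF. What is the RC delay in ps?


Step 1: tau = R * C
Step 2: tau = 5076 * 6.9 fF = 5076 * 6.9e-15 F
Step 3: tau = 3.50244e-11 s = 35.0244 ps

35.0244


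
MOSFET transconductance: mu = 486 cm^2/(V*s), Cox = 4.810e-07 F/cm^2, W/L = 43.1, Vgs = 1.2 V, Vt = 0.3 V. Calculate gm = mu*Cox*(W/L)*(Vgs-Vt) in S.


Step 1: Vov = Vgs - Vt = 1.2 - 0.3 = 0.9 V
Step 2: gm = mu * Cox * (W/L) * Vov
Step 3: gm = 486 * 4.810e-07 * 43.1 * 0.9 = 9.07e-03 S

9.07e-03


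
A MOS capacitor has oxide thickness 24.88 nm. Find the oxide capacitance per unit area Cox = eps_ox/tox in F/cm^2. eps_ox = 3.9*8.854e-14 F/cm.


Step 1: eps_ox = 3.9 * 8.854e-14 = 3.45306e-13 F/cm
Step 2: tox in cm = 24.88 nm * 1e-7 = 2.4880e-06 cm
Step 3: Cox = 3.45306e-13 / 2.4880e-06 = 1.39e-07 F/cm^2

1.39e-07


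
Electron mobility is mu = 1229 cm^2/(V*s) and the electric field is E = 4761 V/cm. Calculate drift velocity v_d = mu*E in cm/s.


Step 1: v_d = mu * E
Step 2: v_d = 1229 * 4761 = 5851269
Step 3: v_d = 5.85e+06 cm/s

5.85e+06


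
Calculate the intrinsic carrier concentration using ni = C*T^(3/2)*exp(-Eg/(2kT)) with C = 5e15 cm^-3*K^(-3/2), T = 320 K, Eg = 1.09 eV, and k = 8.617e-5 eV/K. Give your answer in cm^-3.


Step 1: Compute kT = 8.617e-5 * 320 = 0.0275744 eV
Step 2: Exponent = -Eg/(2kT) = -1.09/(2*0.0275744) = -19.76471
Step 3: T^(3/2) = 320^1.5 = 5724.33
Step 4: ni = 5e15 * 5724.33 * exp(-19.76471) = 7.46e+10 cm^-3

7.46e+10


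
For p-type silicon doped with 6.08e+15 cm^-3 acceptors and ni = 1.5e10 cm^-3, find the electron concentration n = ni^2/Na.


Step 1: Majority hole concentration p ≈ Na = 6.08e+15 cm^-3
Step 2: n = ni^2 / Na = (1.5e10)^2 / 6.08e+15
Step 3: n = 3.70e+04 cm^-3

3.70e+04


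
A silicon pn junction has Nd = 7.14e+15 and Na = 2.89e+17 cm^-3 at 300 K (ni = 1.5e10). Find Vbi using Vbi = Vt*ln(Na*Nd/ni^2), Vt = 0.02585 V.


Step 1: Compute Na*Nd/ni^2 = 2.89e+17 * 7.14e+15 / (1.5e10)^2 = 9.1709e+12
Step 2: ln(9.1709e+12) = 29.8471
Step 3: Vbi = 0.02585 * 29.8471 = 0.772 V

0.772


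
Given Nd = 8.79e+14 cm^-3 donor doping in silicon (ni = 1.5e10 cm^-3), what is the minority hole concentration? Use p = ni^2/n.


Step 1: Since Nd >> ni, n ≈ Nd = 8.79e+14 cm^-3
Step 2: p = ni^2 / n = (1.5e10)^2 / 8.79e+14
Step 3: p = 2.25e20 / 8.79e+14 = 2.56e+05 cm^-3

2.56e+05


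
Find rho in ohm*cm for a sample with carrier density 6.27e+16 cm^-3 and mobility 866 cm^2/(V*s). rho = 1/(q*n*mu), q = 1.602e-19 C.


Step 1: sigma = q * n * mu = 1.602e-19 * 6.27e+16 * 866 = 8.69857e+00 S/cm
Step 2: rho = 1 / sigma = 1 / 8.69857e+00 = 0.115 ohm*cm

0.115


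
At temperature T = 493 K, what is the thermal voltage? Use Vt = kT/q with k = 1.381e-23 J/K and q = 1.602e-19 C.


Step 1: kT = 1.381e-23 * 493 = 6.80833e-21 J
Step 2: Vt = kT/q = 6.80833e-21 / 1.602e-19
Step 3: Vt = 0.0425 V

0.0425


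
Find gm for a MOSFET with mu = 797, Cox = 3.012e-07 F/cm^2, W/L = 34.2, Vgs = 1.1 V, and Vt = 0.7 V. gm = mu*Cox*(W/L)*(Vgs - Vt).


Step 1: Vov = Vgs - Vt = 1.1 - 0.7 = 0.4 V
Step 2: gm = mu * Cox * (W/L) * Vov
Step 3: gm = 797 * 3.012e-07 * 34.2 * 0.4 = 3.28e-03 S

3.28e-03


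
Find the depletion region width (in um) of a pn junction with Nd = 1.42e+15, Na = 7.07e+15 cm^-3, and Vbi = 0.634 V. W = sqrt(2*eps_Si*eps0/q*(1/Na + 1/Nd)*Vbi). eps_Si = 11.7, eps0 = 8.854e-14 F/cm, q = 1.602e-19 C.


Step 1: 1/Na + 1/Nd = 1/7.07e+15 + 1/1.42e+15 = 8.45668e-16
Step 2: 2*eps*eps0/q = 2*11.7*8.854e-14/1.602e-19 = 1.293281e+07
Step 3: W^2 = 1.293281e+07 * 8.45668e-16 * 0.634 = 6.93397e-09
Step 4: W = sqrt(6.93397e-09) = 8.327e-05 cm = 0.8327 um

0.8327


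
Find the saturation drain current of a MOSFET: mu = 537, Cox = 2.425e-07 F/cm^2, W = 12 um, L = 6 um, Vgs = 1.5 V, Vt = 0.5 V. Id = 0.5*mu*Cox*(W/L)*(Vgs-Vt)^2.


Step 1: Overdrive voltage Vov = Vgs - Vt = 1.5 - 0.5 = 1.0 V
Step 2: W/L = 12/6 = 2
Step 3: Id = 0.5 * 537 * 2.425e-07 * 2 * 1.0^2
Step 4: Id = 1.30e-04 A

1.30e-04


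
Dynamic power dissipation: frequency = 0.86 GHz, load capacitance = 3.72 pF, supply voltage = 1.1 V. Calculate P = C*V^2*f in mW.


Step 1: V^2 = 1.1^2 = 1.21 V^2
Step 2: P = C*V^2*f = 3.72e-12 F * 1.21 * 0.86e9 Hz
Step 3: P = 3.871032e-03 W
Step 4: P = 3.871 mW

3.871


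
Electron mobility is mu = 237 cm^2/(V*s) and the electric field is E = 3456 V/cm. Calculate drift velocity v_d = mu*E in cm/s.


Step 1: v_d = mu * E
Step 2: v_d = 237 * 3456 = 819072
Step 3: v_d = 8.19e+05 cm/s

8.19e+05


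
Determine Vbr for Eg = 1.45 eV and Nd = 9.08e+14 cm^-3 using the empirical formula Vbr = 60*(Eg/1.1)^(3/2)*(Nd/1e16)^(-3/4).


Step 1: Eg/1.1 = 1.45/1.1 = 1.318182
Step 2: (Eg/1.1)^1.5 = 1.318182^1.5 = 1.513433
Step 3: (Nd/1e16)^(-0.75) = (0.0908)^(-0.75) = 6.045547
Step 4: Vbr = 60 * 1.513433 * 6.045547 = 549.0 V

549.0


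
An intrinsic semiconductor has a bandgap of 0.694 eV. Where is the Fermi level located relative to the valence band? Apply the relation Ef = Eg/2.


Step 1: For an intrinsic semiconductor, the Fermi level sits at midgap.
Step 2: Ef = Eg / 2 = 0.694 / 2 = 0.347 eV

0.347


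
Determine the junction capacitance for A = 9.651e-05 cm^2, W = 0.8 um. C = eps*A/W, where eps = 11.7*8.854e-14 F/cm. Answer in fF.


Step 1: eps_Si = 11.7 * 8.854e-14 = 1.035918e-12 F/cm
Step 2: W in cm = 0.8 * 1e-4 = 8.00e-05 cm
Step 3: C = 1.035918e-12 * 9.651e-05 / 8.00e-05 = 1.249706e-12 F
Step 4: C = 1249.71 fF

1249.71


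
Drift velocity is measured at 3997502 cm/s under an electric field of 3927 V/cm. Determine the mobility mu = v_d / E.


Step 1: mu = v_d / E
Step 2: mu = 3997502 / 3927
Step 3: mu = 1017.95 cm^2/(V*s)

1017.95


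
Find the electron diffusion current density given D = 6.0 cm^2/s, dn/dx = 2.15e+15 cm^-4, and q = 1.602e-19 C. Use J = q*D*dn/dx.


Step 1: J = q * D * (dn/dx)
Step 2: J = 1.602e-19 * 6.0 * 2.15e+15
Step 3: J = 2.07e-03 A/cm^2

2.07e-03


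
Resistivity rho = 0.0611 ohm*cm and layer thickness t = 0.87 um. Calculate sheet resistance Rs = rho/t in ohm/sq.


Step 1: Convert thickness to cm: t = 0.87 um = 8.7000e-05 cm
Step 2: Rs = rho / t = 0.0611 / 8.7000e-05
Step 3: Rs = 702.3 ohm/sq

702.3


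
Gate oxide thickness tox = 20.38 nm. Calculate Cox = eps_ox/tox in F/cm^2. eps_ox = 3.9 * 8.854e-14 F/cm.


Step 1: eps_ox = 3.9 * 8.854e-14 = 3.45306e-13 F/cm
Step 2: tox in cm = 20.38 nm * 1e-7 = 2.0380e-06 cm
Step 3: Cox = 3.45306e-13 / 2.0380e-06 = 1.69e-07 F/cm^2

1.69e-07


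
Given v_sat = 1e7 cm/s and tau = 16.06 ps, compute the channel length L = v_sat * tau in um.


Step 1: tau in seconds = 16.06 ps * 1e-12 = 1.6060e-11 s
Step 2: L = v_sat * tau = 1e7 * 1.6060e-11 = 1.6060e-04 cm
Step 3: L in um = 1.6060e-04 * 1e4 = 1.606 um

1.606


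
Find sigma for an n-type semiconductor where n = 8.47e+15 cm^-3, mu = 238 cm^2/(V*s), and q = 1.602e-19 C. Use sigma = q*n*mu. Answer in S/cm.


Step 1: sigma = q * n * mu
Step 2: sigma = 1.602e-19 * 8.47e+15 * 238
Step 3: sigma = 3.229e-01 S/cm

3.229e-01


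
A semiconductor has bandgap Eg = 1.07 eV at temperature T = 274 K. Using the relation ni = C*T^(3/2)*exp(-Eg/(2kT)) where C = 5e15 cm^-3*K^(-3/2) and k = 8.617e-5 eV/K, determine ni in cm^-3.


Step 1: Compute kT = 8.617e-5 * 274 = 0.02361058 eV
Step 2: Exponent = -Eg/(2kT) = -1.07/(2*0.02361058) = -22.65933
Step 3: T^(3/2) = 274^1.5 = 4535.51
Step 4: ni = 5e15 * 4535.51 * exp(-22.65933) = 3.27e+09 cm^-3

3.27e+09


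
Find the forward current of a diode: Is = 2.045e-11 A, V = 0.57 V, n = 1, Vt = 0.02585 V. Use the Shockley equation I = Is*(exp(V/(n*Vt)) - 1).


Step 1: V/(n*Vt) = 0.57/(1*0.02585) = 22.0503
Step 2: exp(22.0503) = 3.7698e+09
Step 3: I = 2.045e-11 * (3.7698e+09 - 1) = 7.71e-02 A

7.71e-02


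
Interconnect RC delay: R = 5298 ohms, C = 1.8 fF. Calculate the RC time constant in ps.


Step 1: tau = R * C
Step 2: tau = 5298 * 1.8 fF = 5298 * 1.8e-15 F
Step 3: tau = 9.5364e-12 s = 9.5364 ps

9.5364


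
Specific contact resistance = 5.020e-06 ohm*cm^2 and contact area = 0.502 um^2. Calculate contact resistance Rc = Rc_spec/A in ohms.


Step 1: Convert area to cm^2: 0.502 um^2 = 5.0200e-09 cm^2
Step 2: Rc = Rc_spec / A = 5.020e-06 / 5.0200e-09
Step 3: Rc = 1.00e+03 ohms

1.00e+03


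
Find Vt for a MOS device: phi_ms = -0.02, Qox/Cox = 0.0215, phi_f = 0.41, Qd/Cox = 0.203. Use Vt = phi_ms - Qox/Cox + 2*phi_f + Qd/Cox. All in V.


Step 1: Vt = phi_ms - Qox/Cox + 2*phi_f + Qd/Cox
Step 2: Vt = -0.02 - 0.0215 + 2*0.41 + 0.203
Step 3: Vt = -0.02 - 0.0215 + 0.82 + 0.203
Step 4: Vt = 0.9815 V

0.9815


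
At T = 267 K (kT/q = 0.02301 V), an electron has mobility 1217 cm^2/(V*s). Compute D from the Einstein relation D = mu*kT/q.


Step 1: D = mu * (kT/q)
Step 2: D = 1217 * 0.02301
Step 3: D = 28.0 cm^2/s

28.0


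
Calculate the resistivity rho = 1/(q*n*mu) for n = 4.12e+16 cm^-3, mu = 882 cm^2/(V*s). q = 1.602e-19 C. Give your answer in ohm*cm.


Step 1: sigma = q * n * mu = 1.602e-19 * 4.12e+16 * 882 = 5.82141e+00 S/cm
Step 2: rho = 1 / sigma = 1 / 5.82141e+00 = 0.1718 ohm*cm

0.1718


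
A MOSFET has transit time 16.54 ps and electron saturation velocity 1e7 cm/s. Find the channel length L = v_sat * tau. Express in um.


Step 1: tau in seconds = 16.54 ps * 1e-12 = 1.6540e-11 s
Step 2: L = v_sat * tau = 1e7 * 1.6540e-11 = 1.6540e-04 cm
Step 3: L in um = 1.6540e-04 * 1e4 = 1.654 um

1.654


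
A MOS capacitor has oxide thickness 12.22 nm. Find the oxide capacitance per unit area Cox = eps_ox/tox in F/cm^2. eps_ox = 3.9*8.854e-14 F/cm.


Step 1: eps_ox = 3.9 * 8.854e-14 = 3.45306e-13 F/cm
Step 2: tox in cm = 12.22 nm * 1e-7 = 1.2220e-06 cm
Step 3: Cox = 3.45306e-13 / 1.2220e-06 = 2.83e-07 F/cm^2

2.83e-07


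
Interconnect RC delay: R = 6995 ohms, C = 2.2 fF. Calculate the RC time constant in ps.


Step 1: tau = R * C
Step 2: tau = 6995 * 2.2 fF = 6995 * 2.2e-15 F
Step 3: tau = 1.5389e-11 s = 15.389 ps

15.389


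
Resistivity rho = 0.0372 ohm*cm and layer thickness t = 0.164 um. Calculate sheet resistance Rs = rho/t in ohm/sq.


Step 1: Convert thickness to cm: t = 0.164 um = 1.6400e-05 cm
Step 2: Rs = rho / t = 0.0372 / 1.6400e-05
Step 3: Rs = 2268.3 ohm/sq

2268.3


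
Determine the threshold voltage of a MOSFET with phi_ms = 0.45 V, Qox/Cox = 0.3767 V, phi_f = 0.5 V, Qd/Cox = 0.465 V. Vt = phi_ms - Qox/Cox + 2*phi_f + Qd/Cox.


Step 1: Vt = phi_ms - Qox/Cox + 2*phi_f + Qd/Cox
Step 2: Vt = 0.45 - 0.3767 + 2*0.5 + 0.465
Step 3: Vt = 0.45 - 0.3767 + 1.0 + 0.465
Step 4: Vt = 1.5383 V

1.5383


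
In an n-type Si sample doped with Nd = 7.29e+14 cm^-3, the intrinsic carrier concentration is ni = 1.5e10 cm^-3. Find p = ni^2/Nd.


Step 1: Since Nd >> ni, n ≈ Nd = 7.29e+14 cm^-3
Step 2: p = ni^2 / n = (1.5e10)^2 / 7.29e+14
Step 3: p = 2.25e20 / 7.29e+14 = 3.09e+05 cm^-3

3.09e+05


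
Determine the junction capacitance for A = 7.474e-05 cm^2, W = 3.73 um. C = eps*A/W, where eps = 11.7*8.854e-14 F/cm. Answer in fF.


Step 1: eps_Si = 11.7 * 8.854e-14 = 1.035918e-12 F/cm
Step 2: W in cm = 3.73 * 1e-4 = 3.73e-04 cm
Step 3: C = 1.035918e-12 * 7.474e-05 / 3.73e-04 = 2.075724e-13 F
Step 4: C = 207.57 fF

207.57


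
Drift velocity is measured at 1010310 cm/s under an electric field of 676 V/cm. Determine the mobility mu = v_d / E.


Step 1: mu = v_d / E
Step 2: mu = 1010310 / 676
Step 3: mu = 1494.54 cm^2/(V*s)

1494.54


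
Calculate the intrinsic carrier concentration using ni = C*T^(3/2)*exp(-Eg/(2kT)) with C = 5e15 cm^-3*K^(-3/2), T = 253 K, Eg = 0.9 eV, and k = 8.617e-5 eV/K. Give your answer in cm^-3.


Step 1: Compute kT = 8.617e-5 * 253 = 0.02180101 eV
Step 2: Exponent = -Eg/(2kT) = -0.9/(2*0.02180101) = -20.64125
Step 3: T^(3/2) = 253^1.5 = 4024.21
Step 4: ni = 5e15 * 4024.21 * exp(-20.64125) = 2.18e+10 cm^-3

2.18e+10


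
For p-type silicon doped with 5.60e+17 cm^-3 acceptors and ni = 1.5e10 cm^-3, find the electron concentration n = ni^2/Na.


Step 1: Majority hole concentration p ≈ Na = 5.60e+17 cm^-3
Step 2: n = ni^2 / Na = (1.5e10)^2 / 5.60e+17
Step 3: n = 4.02e+02 cm^-3

4.02e+02


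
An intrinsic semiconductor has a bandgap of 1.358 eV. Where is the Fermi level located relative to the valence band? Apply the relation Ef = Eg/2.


Step 1: For an intrinsic semiconductor, the Fermi level sits at midgap.
Step 2: Ef = Eg / 2 = 1.358 / 2 = 0.679 eV

0.679


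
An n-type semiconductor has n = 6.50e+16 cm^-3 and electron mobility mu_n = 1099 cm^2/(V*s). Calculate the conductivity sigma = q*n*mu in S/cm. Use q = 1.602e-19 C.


Step 1: sigma = q * n * mu
Step 2: sigma = 1.602e-19 * 6.50e+16 * 1099
Step 3: sigma = 1.144e+01 S/cm

1.144e+01


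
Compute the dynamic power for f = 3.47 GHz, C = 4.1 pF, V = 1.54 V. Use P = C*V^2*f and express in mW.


Step 1: V^2 = 1.54^2 = 2.3716 V^2
Step 2: P = C*V^2*f = 4.1e-12 F * 2.3716 * 3.47e9 Hz
Step 3: P = 3.37407532e-02 W
Step 4: P = 33.741 mW

33.741


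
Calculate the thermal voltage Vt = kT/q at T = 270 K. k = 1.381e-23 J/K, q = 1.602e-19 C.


Step 1: kT = 1.381e-23 * 270 = 3.7287e-21 J
Step 2: Vt = kT/q = 3.7287e-21 / 1.602e-19
Step 3: Vt = 0.02328 V

0.02328


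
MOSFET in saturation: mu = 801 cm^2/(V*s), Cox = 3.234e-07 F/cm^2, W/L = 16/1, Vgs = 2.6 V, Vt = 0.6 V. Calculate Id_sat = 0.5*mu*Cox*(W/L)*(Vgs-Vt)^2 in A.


Step 1: Overdrive voltage Vov = Vgs - Vt = 2.6 - 0.6 = 2.0 V
Step 2: W/L = 16/1 = 16
Step 3: Id = 0.5 * 801 * 3.234e-07 * 16 * 2.0^2
Step 4: Id = 8.29e-03 A

8.29e-03


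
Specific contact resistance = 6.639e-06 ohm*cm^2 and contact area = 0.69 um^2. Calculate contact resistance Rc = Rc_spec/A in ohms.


Step 1: Convert area to cm^2: 0.69 um^2 = 6.9000e-09 cm^2
Step 2: Rc = Rc_spec / A = 6.639e-06 / 6.9000e-09
Step 3: Rc = 9.62e+02 ohms

9.62e+02


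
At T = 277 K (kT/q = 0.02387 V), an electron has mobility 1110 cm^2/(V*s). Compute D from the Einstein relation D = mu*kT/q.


Step 1: D = mu * (kT/q)
Step 2: D = 1110 * 0.02387
Step 3: D = 26.5 cm^2/s

26.5


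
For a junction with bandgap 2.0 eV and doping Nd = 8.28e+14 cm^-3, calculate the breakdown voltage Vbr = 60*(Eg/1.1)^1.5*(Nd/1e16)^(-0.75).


Step 1: Eg/1.1 = 2.0/1.1 = 1.818182
Step 2: (Eg/1.1)^1.5 = 1.818182^1.5 = 2.451636
Step 3: (Nd/1e16)^(-0.75) = (0.0828)^(-0.75) = 6.478542
Step 4: Vbr = 60 * 2.451636 * 6.478542 = 953.0 V

953.0


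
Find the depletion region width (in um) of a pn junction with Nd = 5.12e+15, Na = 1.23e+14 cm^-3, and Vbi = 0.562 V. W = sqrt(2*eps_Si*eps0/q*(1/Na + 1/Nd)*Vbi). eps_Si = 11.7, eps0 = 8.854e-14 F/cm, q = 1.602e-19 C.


Step 1: 1/Na + 1/Nd = 1/1.23e+14 + 1/5.12e+15 = 8.32539e-15
Step 2: 2*eps*eps0/q = 2*11.7*8.854e-14/1.602e-19 = 1.293281e+07
Step 3: W^2 = 1.293281e+07 * 8.32539e-15 * 0.562 = 6.05109e-08
Step 4: W = sqrt(6.05109e-08) = 2.460e-04 cm = 2.46 um

2.46


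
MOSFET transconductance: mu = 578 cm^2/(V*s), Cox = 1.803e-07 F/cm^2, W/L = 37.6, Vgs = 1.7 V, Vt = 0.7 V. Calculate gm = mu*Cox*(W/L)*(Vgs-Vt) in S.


Step 1: Vov = Vgs - Vt = 1.7 - 0.7 = 1.0 V
Step 2: gm = mu * Cox * (W/L) * Vov
Step 3: gm = 578 * 1.803e-07 * 37.6 * 1.0 = 3.92e-03 S

3.92e-03


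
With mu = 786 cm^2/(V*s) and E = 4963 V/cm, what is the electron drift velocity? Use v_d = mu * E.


Step 1: v_d = mu * E
Step 2: v_d = 786 * 4963 = 3900918
Step 3: v_d = 3.90e+06 cm/s

3.90e+06


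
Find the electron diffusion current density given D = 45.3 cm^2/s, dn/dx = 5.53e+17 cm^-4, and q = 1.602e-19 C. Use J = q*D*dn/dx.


Step 1: J = q * D * (dn/dx)
Step 2: J = 1.602e-19 * 45.3 * 5.53e+17
Step 3: J = 4.01e+00 A/cm^2

4.01e+00


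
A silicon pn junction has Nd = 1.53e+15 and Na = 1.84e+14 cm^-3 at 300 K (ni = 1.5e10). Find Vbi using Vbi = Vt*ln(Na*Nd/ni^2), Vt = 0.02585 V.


Step 1: Compute Na*Nd/ni^2 = 1.84e+14 * 1.53e+15 / (1.5e10)^2 = 1.2512e+09
Step 2: ln(1.2512e+09) = 20.9474
Step 3: Vbi = 0.02585 * 20.9474 = 0.541 V

0.541


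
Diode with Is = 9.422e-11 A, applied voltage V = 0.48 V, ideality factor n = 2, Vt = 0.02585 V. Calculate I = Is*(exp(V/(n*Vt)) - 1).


Step 1: V/(n*Vt) = 0.48/(2*0.02585) = 9.2843
Step 2: exp(9.2843) = 1.0768e+04
Step 3: I = 9.422e-11 * (1.0768e+04 - 1) = 1.01e-06 A

1.01e-06


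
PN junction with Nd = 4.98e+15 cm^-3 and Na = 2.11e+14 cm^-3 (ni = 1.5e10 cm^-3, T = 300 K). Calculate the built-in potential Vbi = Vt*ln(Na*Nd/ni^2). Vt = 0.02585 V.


Step 1: Compute Na*Nd/ni^2 = 2.11e+14 * 4.98e+15 / (1.5e10)^2 = 4.6701e+09
Step 2: ln(4.6701e+09) = 22.2644
Step 3: Vbi = 0.02585 * 22.2644 = 0.576 V

0.576


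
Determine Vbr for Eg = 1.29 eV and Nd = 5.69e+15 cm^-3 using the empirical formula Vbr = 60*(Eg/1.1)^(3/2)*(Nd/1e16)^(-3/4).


Step 1: Eg/1.1 = 1.29/1.1 = 1.172727
Step 2: (Eg/1.1)^1.5 = 1.172727^1.5 = 1.269976
Step 3: (Nd/1e16)^(-0.75) = (0.569)^(-0.75) = 1.526391
Step 4: Vbr = 60 * 1.269976 * 1.526391 = 116.3 V

116.3


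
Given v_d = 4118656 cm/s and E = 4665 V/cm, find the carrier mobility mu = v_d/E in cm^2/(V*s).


Step 1: mu = v_d / E
Step 2: mu = 4118656 / 4665
Step 3: mu = 882.88 cm^2/(V*s)

882.88


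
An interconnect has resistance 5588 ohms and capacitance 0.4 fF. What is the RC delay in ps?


Step 1: tau = R * C
Step 2: tau = 5588 * 0.4 fF = 5588 * 4.0e-16 F
Step 3: tau = 2.2352e-12 s = 2.2352 ps

2.2352


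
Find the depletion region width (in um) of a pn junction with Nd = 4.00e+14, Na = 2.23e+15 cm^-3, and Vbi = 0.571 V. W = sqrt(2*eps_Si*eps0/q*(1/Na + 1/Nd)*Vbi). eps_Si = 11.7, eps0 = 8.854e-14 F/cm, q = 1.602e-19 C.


Step 1: 1/Na + 1/Nd = 1/2.23e+15 + 1/4.00e+14 = 2.94843e-15
Step 2: 2*eps*eps0/q = 2*11.7*8.854e-14/1.602e-19 = 1.293281e+07
Step 3: W^2 = 1.293281e+07 * 2.94843e-15 * 0.571 = 2.17731e-08
Step 4: W = sqrt(2.17731e-08) = 1.476e-04 cm = 1.476 um

1.476


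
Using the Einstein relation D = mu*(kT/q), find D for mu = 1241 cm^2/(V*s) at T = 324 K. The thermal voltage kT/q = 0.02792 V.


Step 1: D = mu * (kT/q)
Step 2: D = 1241 * 0.02792
Step 3: D = 34.65 cm^2/s

34.65


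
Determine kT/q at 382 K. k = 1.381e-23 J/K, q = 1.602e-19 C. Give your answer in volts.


Step 1: kT = 1.381e-23 * 382 = 5.27542e-21 J
Step 2: Vt = kT/q = 5.27542e-21 / 1.602e-19
Step 3: Vt = 0.03293 V

0.03293


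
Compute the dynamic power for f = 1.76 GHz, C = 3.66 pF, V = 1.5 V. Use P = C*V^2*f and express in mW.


Step 1: V^2 = 1.5^2 = 2.25 V^2
Step 2: P = C*V^2*f = 3.66e-12 F * 2.25 * 1.76e9 Hz
Step 3: P = 1.44936e-02 W
Step 4: P = 14.494 mW

14.494


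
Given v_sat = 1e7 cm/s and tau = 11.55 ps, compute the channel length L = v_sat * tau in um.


Step 1: tau in seconds = 11.55 ps * 1e-12 = 1.1550e-11 s
Step 2: L = v_sat * tau = 1e7 * 1.1550e-11 = 1.1550e-04 cm
Step 3: L in um = 1.1550e-04 * 1e4 = 1.155 um

1.155


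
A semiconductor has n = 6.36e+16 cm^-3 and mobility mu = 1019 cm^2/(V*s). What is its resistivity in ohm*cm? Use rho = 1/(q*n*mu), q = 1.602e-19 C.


Step 1: sigma = q * n * mu = 1.602e-19 * 6.36e+16 * 1019 = 1.03823e+01 S/cm
Step 2: rho = 1 / sigma = 1 / 1.03823e+01 = 0.09632 ohm*cm

0.09632


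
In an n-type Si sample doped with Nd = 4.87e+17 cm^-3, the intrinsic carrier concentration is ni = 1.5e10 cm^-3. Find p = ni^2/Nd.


Step 1: Since Nd >> ni, n ≈ Nd = 4.87e+17 cm^-3
Step 2: p = ni^2 / n = (1.5e10)^2 / 4.87e+17
Step 3: p = 2.25e20 / 4.87e+17 = 4.62e+02 cm^-3

4.62e+02


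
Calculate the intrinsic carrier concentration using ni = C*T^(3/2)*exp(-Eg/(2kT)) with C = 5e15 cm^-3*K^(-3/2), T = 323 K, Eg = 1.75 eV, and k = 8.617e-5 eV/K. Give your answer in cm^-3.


Step 1: Compute kT = 8.617e-5 * 323 = 0.02783291 eV
Step 2: Exponent = -Eg/(2kT) = -1.75/(2*0.02783291) = -31.43760
Step 3: T^(3/2) = 323^1.5 = 5805.02
Step 4: ni = 5e15 * 5805.02 * exp(-31.43760) = 6.45e+05 cm^-3

6.45e+05


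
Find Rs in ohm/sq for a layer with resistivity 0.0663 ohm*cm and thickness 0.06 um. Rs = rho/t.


Step 1: Convert thickness to cm: t = 0.06 um = 6.0000e-06 cm
Step 2: Rs = rho / t = 0.0663 / 6.0000e-06
Step 3: Rs = 11050.0 ohm/sq

11050.0


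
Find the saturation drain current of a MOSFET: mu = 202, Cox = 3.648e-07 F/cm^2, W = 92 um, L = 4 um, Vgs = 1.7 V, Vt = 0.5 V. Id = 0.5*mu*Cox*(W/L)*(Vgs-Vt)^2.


Step 1: Overdrive voltage Vov = Vgs - Vt = 1.7 - 0.5 = 1.2 V
Step 2: W/L = 92/4 = 23
Step 3: Id = 0.5 * 202 * 3.648e-07 * 23 * 1.2^2
Step 4: Id = 1.22e-03 A

1.22e-03


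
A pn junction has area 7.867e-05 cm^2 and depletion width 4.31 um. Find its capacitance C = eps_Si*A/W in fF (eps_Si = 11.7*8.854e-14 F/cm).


Step 1: eps_Si = 11.7 * 8.854e-14 = 1.035918e-12 F/cm
Step 2: W in cm = 4.31 * 1e-4 = 4.31e-04 cm
Step 3: C = 1.035918e-12 * 7.867e-05 / 4.31e-04 = 1.890851e-13 F
Step 4: C = 189.09 fF

189.09


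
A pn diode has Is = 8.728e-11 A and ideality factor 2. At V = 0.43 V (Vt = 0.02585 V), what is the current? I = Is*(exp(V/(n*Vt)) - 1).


Step 1: V/(n*Vt) = 0.43/(2*0.02585) = 8.3172
Step 2: exp(8.3172) = 4.0937e+03
Step 3: I = 8.728e-11 * (4.0937e+03 - 1) = 3.57e-07 A

3.57e-07


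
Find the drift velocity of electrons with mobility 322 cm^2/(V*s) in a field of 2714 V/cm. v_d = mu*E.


Step 1: v_d = mu * E
Step 2: v_d = 322 * 2714 = 873908
Step 3: v_d = 8.74e+05 cm/s

8.74e+05


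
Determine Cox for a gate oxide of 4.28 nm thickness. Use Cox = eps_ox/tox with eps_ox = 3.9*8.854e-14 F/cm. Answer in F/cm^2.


Step 1: eps_ox = 3.9 * 8.854e-14 = 3.45306e-13 F/cm
Step 2: tox in cm = 4.28 nm * 1e-7 = 4.2800e-07 cm
Step 3: Cox = 3.45306e-13 / 4.2800e-07 = 8.07e-07 F/cm^2

8.07e-07


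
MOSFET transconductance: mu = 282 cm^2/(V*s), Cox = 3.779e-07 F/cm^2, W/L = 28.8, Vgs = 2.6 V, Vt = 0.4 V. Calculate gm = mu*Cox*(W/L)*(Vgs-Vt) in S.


Step 1: Vov = Vgs - Vt = 2.6 - 0.4 = 2.2 V
Step 2: gm = mu * Cox * (W/L) * Vov
Step 3: gm = 282 * 3.779e-07 * 28.8 * 2.2 = 6.75e-03 S

6.75e-03


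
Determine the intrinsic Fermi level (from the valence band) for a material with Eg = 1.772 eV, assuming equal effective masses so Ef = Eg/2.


Step 1: For an intrinsic semiconductor, the Fermi level sits at midgap.
Step 2: Ef = Eg / 2 = 1.772 / 2 = 0.886 eV

0.886


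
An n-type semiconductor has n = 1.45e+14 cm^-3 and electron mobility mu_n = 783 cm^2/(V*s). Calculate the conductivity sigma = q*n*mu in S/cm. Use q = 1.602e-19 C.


Step 1: sigma = q * n * mu
Step 2: sigma = 1.602e-19 * 1.45e+14 * 783
Step 3: sigma = 1.819e-02 S/cm

1.819e-02


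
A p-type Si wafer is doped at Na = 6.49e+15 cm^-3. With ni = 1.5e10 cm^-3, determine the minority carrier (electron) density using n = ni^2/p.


Step 1: Majority hole concentration p ≈ Na = 6.49e+15 cm^-3
Step 2: n = ni^2 / Na = (1.5e10)^2 / 6.49e+15
Step 3: n = 3.47e+04 cm^-3

3.47e+04


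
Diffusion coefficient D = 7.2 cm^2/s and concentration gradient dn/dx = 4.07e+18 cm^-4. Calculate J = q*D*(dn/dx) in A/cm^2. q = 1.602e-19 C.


Step 1: J = q * D * (dn/dx)
Step 2: J = 1.602e-19 * 7.2 * 4.07e+18
Step 3: J = 4.69e+00 A/cm^2

4.69e+00


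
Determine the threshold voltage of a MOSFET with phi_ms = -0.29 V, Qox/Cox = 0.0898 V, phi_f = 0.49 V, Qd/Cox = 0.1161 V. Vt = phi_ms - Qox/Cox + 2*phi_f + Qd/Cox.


Step 1: Vt = phi_ms - Qox/Cox + 2*phi_f + Qd/Cox
Step 2: Vt = -0.29 - 0.0898 + 2*0.49 + 0.1161
Step 3: Vt = -0.29 - 0.0898 + 0.98 + 0.1161
Step 4: Vt = 0.7163 V

0.7163


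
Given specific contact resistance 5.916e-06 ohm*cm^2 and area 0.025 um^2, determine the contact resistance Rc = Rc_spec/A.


Step 1: Convert area to cm^2: 0.025 um^2 = 2.5000e-10 cm^2
Step 2: Rc = Rc_spec / A = 5.916e-06 / 2.5000e-10
Step 3: Rc = 2.37e+04 ohms

2.37e+04


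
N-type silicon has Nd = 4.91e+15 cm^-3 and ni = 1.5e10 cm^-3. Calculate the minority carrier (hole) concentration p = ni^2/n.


Step 1: Since Nd >> ni, n ≈ Nd = 4.91e+15 cm^-3
Step 2: p = ni^2 / n = (1.5e10)^2 / 4.91e+15
Step 3: p = 2.25e20 / 4.91e+15 = 4.58e+04 cm^-3

4.58e+04


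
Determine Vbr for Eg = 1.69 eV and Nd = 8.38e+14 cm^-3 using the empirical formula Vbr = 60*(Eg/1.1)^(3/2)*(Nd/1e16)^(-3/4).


Step 1: Eg/1.1 = 1.69/1.1 = 1.536364
Step 2: (Eg/1.1)^1.5 = 1.536364^1.5 = 1.904326
Step 3: (Nd/1e16)^(-0.75) = (0.0838)^(-0.75) = 6.420472
Step 4: Vbr = 60 * 1.904326 * 6.420472 = 733.6 V

733.6


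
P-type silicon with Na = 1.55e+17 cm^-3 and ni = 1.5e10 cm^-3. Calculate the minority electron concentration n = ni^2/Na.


Step 1: Majority hole concentration p ≈ Na = 1.55e+17 cm^-3
Step 2: n = ni^2 / Na = (1.5e10)^2 / 1.55e+17
Step 3: n = 1.45e+03 cm^-3

1.45e+03


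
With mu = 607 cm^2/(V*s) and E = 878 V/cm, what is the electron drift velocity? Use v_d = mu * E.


Step 1: v_d = mu * E
Step 2: v_d = 607 * 878 = 532946
Step 3: v_d = 5.33e+05 cm/s

5.33e+05


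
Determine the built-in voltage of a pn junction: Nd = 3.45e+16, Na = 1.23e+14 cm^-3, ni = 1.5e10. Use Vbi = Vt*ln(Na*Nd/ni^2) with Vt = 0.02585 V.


Step 1: Compute Na*Nd/ni^2 = 1.23e+14 * 3.45e+16 / (1.5e10)^2 = 1.8860e+10
Step 2: ln(1.8860e+10) = 23.6603
Step 3: Vbi = 0.02585 * 23.6603 = 0.612 V

0.612


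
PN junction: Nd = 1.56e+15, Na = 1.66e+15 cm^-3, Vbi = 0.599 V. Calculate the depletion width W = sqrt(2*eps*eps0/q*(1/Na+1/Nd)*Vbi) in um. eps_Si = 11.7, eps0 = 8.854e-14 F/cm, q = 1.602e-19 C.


Step 1: 1/Na + 1/Nd = 1/1.66e+15 + 1/1.56e+15 = 1.24344e-15
Step 2: 2*eps*eps0/q = 2*11.7*8.854e-14/1.602e-19 = 1.293281e+07
Step 3: W^2 = 1.293281e+07 * 1.24344e-15 * 0.599 = 9.63262e-09
Step 4: W = sqrt(9.63262e-09) = 9.815e-05 cm = 0.9815 um

0.9815


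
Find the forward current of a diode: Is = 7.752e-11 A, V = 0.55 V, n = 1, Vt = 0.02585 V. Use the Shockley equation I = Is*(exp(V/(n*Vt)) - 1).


Step 1: V/(n*Vt) = 0.55/(1*0.02585) = 21.2766
Step 2: exp(21.2766) = 1.7390e+09
Step 3: I = 7.752e-11 * (1.7390e+09 - 1) = 1.35e-01 A

1.35e-01


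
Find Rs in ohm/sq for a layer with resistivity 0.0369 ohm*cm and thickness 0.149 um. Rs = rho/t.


Step 1: Convert thickness to cm: t = 0.149 um = 1.4900e-05 cm
Step 2: Rs = rho / t = 0.0369 / 1.4900e-05
Step 3: Rs = 2476.5 ohm/sq

2476.5


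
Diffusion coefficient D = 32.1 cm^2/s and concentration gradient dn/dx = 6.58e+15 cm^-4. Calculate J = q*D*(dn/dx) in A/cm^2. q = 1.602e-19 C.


Step 1: J = q * D * (dn/dx)
Step 2: J = 1.602e-19 * 32.1 * 6.58e+15
Step 3: J = 3.38e-02 A/cm^2

3.38e-02


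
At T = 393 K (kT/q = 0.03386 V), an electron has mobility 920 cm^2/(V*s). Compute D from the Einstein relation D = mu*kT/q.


Step 1: D = mu * (kT/q)
Step 2: D = 920 * 0.03386
Step 3: D = 31.15 cm^2/s

31.15


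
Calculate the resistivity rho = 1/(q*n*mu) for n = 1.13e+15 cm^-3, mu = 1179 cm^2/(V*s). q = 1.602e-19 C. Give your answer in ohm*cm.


Step 1: sigma = q * n * mu = 1.602e-19 * 1.13e+15 * 1179 = 2.13430e-01 S/cm
Step 2: rho = 1 / sigma = 1 / 2.13430e-01 = 4.685 ohm*cm

4.685


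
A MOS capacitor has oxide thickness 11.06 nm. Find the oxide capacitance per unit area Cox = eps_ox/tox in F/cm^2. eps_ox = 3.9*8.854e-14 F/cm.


Step 1: eps_ox = 3.9 * 8.854e-14 = 3.45306e-13 F/cm
Step 2: tox in cm = 11.06 nm * 1e-7 = 1.1060e-06 cm
Step 3: Cox = 3.45306e-13 / 1.1060e-06 = 3.12e-07 F/cm^2

3.12e-07


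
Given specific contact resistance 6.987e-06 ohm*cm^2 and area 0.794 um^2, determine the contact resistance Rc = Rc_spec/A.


Step 1: Convert area to cm^2: 0.794 um^2 = 7.9400e-09 cm^2
Step 2: Rc = Rc_spec / A = 6.987e-06 / 7.9400e-09
Step 3: Rc = 8.80e+02 ohms

8.80e+02


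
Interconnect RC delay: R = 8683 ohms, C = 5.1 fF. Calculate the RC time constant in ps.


Step 1: tau = R * C
Step 2: tau = 8683 * 5.1 fF = 8683 * 5.1e-15 F
Step 3: tau = 4.42833e-11 s = 44.2833 ps

44.2833


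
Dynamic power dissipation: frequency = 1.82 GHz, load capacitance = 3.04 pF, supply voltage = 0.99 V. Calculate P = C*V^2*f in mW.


Step 1: V^2 = 0.99^2 = 0.9801 V^2
Step 2: P = C*V^2*f = 3.04e-12 F * 0.9801 * 1.82e9 Hz
Step 3: P = 5.42269728e-03 W
Step 4: P = 5.423 mW

5.423


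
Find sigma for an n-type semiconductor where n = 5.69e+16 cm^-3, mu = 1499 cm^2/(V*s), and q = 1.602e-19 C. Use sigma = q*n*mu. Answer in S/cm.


Step 1: sigma = q * n * mu
Step 2: sigma = 1.602e-19 * 5.69e+16 * 1499
Step 3: sigma = 1.366e+01 S/cm

1.366e+01


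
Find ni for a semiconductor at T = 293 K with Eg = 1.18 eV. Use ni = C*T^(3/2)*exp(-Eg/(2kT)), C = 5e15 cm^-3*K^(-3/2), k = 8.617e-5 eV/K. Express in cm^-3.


Step 1: Compute kT = 8.617e-5 * 293 = 0.02524781 eV
Step 2: Exponent = -Eg/(2kT) = -1.18/(2*0.02524781) = -23.36836
Step 3: T^(3/2) = 293^1.5 = 5015.35
Step 4: ni = 5e15 * 5015.35 * exp(-23.36836) = 1.78e+09 cm^-3

1.78e+09


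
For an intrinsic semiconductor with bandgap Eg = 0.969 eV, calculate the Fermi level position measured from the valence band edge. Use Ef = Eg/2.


Step 1: For an intrinsic semiconductor, the Fermi level sits at midgap.
Step 2: Ef = Eg / 2 = 0.969 / 2 = 0.4845 eV

0.4845


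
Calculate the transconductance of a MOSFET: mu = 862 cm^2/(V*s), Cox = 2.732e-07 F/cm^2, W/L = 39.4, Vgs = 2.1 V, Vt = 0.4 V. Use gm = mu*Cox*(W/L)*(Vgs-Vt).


Step 1: Vov = Vgs - Vt = 2.1 - 0.4 = 1.7 V
Step 2: gm = mu * Cox * (W/L) * Vov
Step 3: gm = 862 * 2.732e-07 * 39.4 * 1.7 = 1.58e-02 S

1.58e-02


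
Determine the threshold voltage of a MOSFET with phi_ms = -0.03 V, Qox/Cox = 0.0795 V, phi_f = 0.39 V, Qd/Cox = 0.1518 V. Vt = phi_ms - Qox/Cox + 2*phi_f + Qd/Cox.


Step 1: Vt = phi_ms - Qox/Cox + 2*phi_f + Qd/Cox
Step 2: Vt = -0.03 - 0.0795 + 2*0.39 + 0.1518
Step 3: Vt = -0.03 - 0.0795 + 0.78 + 0.1518
Step 4: Vt = 0.8223 V

0.8223


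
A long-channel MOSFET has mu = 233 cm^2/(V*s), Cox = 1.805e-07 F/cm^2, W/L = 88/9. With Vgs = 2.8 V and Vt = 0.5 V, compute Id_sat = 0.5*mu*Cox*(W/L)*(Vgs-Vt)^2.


Step 1: Overdrive voltage Vov = Vgs - Vt = 2.8 - 0.5 = 2.3 V
Step 2: W/L = 88/9 = 9.77778
Step 3: Id = 0.5 * 233 * 1.805e-07 * 9.77778 * 2.3^2
Step 4: Id = 1.09e-03 A

1.09e-03


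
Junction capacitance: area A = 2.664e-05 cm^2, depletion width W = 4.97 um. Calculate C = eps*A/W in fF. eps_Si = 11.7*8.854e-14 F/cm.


Step 1: eps_Si = 11.7 * 8.854e-14 = 1.035918e-12 F/cm
Step 2: W in cm = 4.97 * 1e-4 = 4.97e-04 cm
Step 3: C = 1.035918e-12 * 2.664e-05 / 4.97e-04 = 5.552687e-14 F
Step 4: C = 55.53 fF

55.53


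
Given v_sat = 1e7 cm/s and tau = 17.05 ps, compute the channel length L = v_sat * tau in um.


Step 1: tau in seconds = 17.05 ps * 1e-12 = 1.7050e-11 s
Step 2: L = v_sat * tau = 1e7 * 1.7050e-11 = 1.7050e-04 cm
Step 3: L in um = 1.7050e-04 * 1e4 = 1.705 um

1.705


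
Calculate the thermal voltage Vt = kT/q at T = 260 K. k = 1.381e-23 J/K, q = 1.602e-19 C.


Step 1: kT = 1.381e-23 * 260 = 3.5906e-21 J
Step 2: Vt = kT/q = 3.5906e-21 / 1.602e-19
Step 3: Vt = 0.02241 V

0.02241


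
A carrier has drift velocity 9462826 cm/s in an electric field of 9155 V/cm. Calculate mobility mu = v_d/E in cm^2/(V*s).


Step 1: mu = v_d / E
Step 2: mu = 9462826 / 9155
Step 3: mu = 1033.62 cm^2/(V*s)

1033.62


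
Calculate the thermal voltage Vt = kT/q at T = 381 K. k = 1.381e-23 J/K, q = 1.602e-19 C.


Step 1: kT = 1.381e-23 * 381 = 5.26161e-21 J
Step 2: Vt = kT/q = 5.26161e-21 / 1.602e-19
Step 3: Vt = 0.03284 V

0.03284


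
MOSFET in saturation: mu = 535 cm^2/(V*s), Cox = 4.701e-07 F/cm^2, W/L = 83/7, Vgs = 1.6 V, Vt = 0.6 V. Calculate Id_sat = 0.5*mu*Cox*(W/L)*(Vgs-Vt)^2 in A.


Step 1: Overdrive voltage Vov = Vgs - Vt = 1.6 - 0.6 = 1.0 V
Step 2: W/L = 83/7 = 11.8571
Step 3: Id = 0.5 * 535 * 4.701e-07 * 11.8571 * 1.0^2
Step 4: Id = 1.49e-03 A

1.49e-03


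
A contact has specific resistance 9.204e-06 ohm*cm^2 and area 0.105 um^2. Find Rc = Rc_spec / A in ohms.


Step 1: Convert area to cm^2: 0.105 um^2 = 1.0500e-09 cm^2
Step 2: Rc = Rc_spec / A = 9.204e-06 / 1.0500e-09
Step 3: Rc = 8.77e+03 ohms

8.77e+03


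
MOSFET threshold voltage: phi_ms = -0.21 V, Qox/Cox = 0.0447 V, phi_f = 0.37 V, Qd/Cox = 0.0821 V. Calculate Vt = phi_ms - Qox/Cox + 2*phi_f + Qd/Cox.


Step 1: Vt = phi_ms - Qox/Cox + 2*phi_f + Qd/Cox
Step 2: Vt = -0.21 - 0.0447 + 2*0.37 + 0.0821
Step 3: Vt = -0.21 - 0.0447 + 0.74 + 0.0821
Step 4: Vt = 0.5674 V

0.5674


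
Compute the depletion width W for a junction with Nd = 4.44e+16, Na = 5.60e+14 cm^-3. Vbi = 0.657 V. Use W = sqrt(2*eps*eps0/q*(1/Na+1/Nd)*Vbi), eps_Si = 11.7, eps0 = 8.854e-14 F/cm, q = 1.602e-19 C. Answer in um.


Step 1: 1/Na + 1/Nd = 1/5.60e+14 + 1/4.44e+16 = 1.80824e-15
Step 2: 2*eps*eps0/q = 2*11.7*8.854e-14/1.602e-19 = 1.293281e+07
Step 3: W^2 = 1.293281e+07 * 1.80824e-15 * 0.657 = 1.53644e-08
Step 4: W = sqrt(1.53644e-08) = 1.240e-04 cm = 1.24 um

1.24


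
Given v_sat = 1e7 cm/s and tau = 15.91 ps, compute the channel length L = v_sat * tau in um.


Step 1: tau in seconds = 15.91 ps * 1e-12 = 1.5910e-11 s
Step 2: L = v_sat * tau = 1e7 * 1.5910e-11 = 1.5910e-04 cm
Step 3: L in um = 1.5910e-04 * 1e4 = 1.591 um

1.591


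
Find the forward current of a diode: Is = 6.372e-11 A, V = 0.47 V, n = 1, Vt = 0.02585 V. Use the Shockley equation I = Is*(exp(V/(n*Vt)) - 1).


Step 1: V/(n*Vt) = 0.47/(1*0.02585) = 18.1818
Step 2: exp(18.1818) = 7.8751e+07
Step 3: I = 6.372e-11 * (7.8751e+07 - 1) = 5.02e-03 A

5.02e-03


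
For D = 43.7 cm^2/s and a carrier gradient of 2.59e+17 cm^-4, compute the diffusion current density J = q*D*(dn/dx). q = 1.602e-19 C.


Step 1: J = q * D * (dn/dx)
Step 2: J = 1.602e-19 * 43.7 * 2.59e+17
Step 3: J = 1.81e+00 A/cm^2

1.81e+00


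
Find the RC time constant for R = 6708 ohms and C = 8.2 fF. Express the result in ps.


Step 1: tau = R * C
Step 2: tau = 6708 * 8.2 fF = 6708 * 8.2e-15 F
Step 3: tau = 5.50056e-11 s = 55.0056 ps

55.0056


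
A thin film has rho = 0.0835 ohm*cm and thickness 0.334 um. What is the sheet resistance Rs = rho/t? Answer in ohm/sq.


Step 1: Convert thickness to cm: t = 0.334 um = 3.3400e-05 cm
Step 2: Rs = rho / t = 0.0835 / 3.3400e-05
Step 3: Rs = 2500.0 ohm/sq

2500.0


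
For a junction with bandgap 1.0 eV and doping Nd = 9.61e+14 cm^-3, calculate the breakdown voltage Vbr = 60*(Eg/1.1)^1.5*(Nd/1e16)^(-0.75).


Step 1: Eg/1.1 = 1.0/1.1 = 0.909091
Step 2: (Eg/1.1)^1.5 = 0.909091^1.5 = 0.866784
Step 3: (Nd/1e16)^(-0.75) = (0.0961)^(-0.75) = 5.793719
Step 4: Vbr = 60 * 0.866784 * 5.793719 = 301.3 V

301.3


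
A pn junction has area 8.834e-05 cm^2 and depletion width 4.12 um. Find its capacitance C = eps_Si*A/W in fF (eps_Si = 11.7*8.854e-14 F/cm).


Step 1: eps_Si = 11.7 * 8.854e-14 = 1.035918e-12 F/cm
Step 2: W in cm = 4.12 * 1e-4 = 4.12e-04 cm
Step 3: C = 1.035918e-12 * 8.834e-05 / 4.12e-04 = 2.221189e-13 F
Step 4: C = 222.12 fF

222.12


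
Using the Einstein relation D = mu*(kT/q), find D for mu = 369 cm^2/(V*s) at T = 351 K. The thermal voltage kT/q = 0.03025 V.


Step 1: D = mu * (kT/q)
Step 2: D = 369 * 0.03025
Step 3: D = 11.16 cm^2/s

11.16


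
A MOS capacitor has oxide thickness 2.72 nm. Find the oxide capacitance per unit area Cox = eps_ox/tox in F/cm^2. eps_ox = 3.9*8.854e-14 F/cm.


Step 1: eps_ox = 3.9 * 8.854e-14 = 3.45306e-13 F/cm
Step 2: tox in cm = 2.72 nm * 1e-7 = 2.7200e-07 cm
Step 3: Cox = 3.45306e-13 / 2.7200e-07 = 1.27e-06 F/cm^2

1.27e-06


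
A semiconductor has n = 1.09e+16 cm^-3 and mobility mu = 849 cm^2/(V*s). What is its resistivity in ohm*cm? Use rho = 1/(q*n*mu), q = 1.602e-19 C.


Step 1: sigma = q * n * mu = 1.602e-19 * 1.09e+16 * 849 = 1.48251e+00 S/cm
Step 2: rho = 1 / sigma = 1 / 1.48251e+00 = 0.6745 ohm*cm

0.6745


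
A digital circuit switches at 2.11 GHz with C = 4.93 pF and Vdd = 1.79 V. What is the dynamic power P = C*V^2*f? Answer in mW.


Step 1: V^2 = 1.79^2 = 3.2041 V^2
Step 2: P = C*V^2*f = 4.93e-12 F * 3.2041 * 2.11e9 Hz
Step 3: P = 3.333000943e-02 W
Step 4: P = 33.33 mW

33.33


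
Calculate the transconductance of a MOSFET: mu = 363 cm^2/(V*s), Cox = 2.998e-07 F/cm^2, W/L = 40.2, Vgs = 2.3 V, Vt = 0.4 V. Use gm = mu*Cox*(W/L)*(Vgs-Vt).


Step 1: Vov = Vgs - Vt = 2.3 - 0.4 = 1.9 V
Step 2: gm = mu * Cox * (W/L) * Vov
Step 3: gm = 363 * 2.998e-07 * 40.2 * 1.9 = 8.31e-03 S

8.31e-03


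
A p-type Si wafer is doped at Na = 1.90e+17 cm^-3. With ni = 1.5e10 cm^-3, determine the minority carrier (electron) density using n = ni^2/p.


Step 1: Majority hole concentration p ≈ Na = 1.90e+17 cm^-3
Step 2: n = ni^2 / Na = (1.5e10)^2 / 1.90e+17
Step 3: n = 1.18e+03 cm^-3

1.18e+03


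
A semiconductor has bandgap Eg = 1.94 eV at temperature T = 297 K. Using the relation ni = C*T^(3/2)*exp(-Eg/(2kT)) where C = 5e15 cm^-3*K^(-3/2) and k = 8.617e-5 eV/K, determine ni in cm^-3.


Step 1: Compute kT = 8.617e-5 * 297 = 0.02559249 eV
Step 2: Exponent = -Eg/(2kT) = -1.94/(2*0.02559249) = -37.90174
Step 3: T^(3/2) = 297^1.5 = 5118.41
Step 4: ni = 5e15 * 5118.41 * exp(-37.90174) = 8.86e+02 cm^-3

8.86e+02


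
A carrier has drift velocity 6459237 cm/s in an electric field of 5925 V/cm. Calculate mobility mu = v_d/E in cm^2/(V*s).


Step 1: mu = v_d / E
Step 2: mu = 6459237 / 5925
Step 3: mu = 1090.17 cm^2/(V*s)

1090.17


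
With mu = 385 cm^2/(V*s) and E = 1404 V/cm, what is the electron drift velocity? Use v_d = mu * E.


Step 1: v_d = mu * E
Step 2: v_d = 385 * 1404 = 540540
Step 3: v_d = 5.41e+05 cm/s

5.41e+05


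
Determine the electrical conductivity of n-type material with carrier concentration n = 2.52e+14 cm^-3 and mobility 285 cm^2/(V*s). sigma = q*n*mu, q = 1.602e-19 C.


Step 1: sigma = q * n * mu
Step 2: sigma = 1.602e-19 * 2.52e+14 * 285
Step 3: sigma = 1.151e-02 S/cm

1.151e-02


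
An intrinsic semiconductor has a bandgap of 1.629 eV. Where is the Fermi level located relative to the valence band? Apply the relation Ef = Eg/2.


Step 1: For an intrinsic semiconductor, the Fermi level sits at midgap.
Step 2: Ef = Eg / 2 = 1.629 / 2 = 0.8145 eV

0.8145


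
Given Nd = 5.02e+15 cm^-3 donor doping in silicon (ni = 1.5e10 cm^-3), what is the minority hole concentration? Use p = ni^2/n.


Step 1: Since Nd >> ni, n ≈ Nd = 5.02e+15 cm^-3
Step 2: p = ni^2 / n = (1.5e10)^2 / 5.02e+15
Step 3: p = 2.25e20 / 5.02e+15 = 4.48e+04 cm^-3

4.48e+04
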